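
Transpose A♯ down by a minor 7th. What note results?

A down a major seventh is Bb, so the target letter is B.
From A#, a minor seventh is 10 semitones down: B#.

B#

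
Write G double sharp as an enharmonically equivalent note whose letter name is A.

A

Plain A sits at the same pitch as G##, so on the letter A the same pitch needs a natural: A.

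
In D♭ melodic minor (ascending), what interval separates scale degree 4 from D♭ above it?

Scale degree 4 of Db melodic minor (ascending) is Gb.
Gb up to Db: letters G→D make it a fifth; 7 semitones makes it perfect.

perfect fifth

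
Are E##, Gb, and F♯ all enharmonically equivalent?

E## = pitch class 6 and Gb = pitch class 6 and F# = pitch class 6 — the same pitch class, so they are enharmonic equivalents.

Yes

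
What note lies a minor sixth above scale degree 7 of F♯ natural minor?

C

Scale degree 7 of F# natural minor is E.
A minor sixth (8 semitones) above E lands on the letter C, giving C.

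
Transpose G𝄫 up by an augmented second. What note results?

G up a major second is A, so the target letter is A.
From Gbb, an augmented second is 3 semitones up: Ab.

Ab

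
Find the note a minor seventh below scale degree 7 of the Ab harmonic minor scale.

Scale degree 7 of Ab harmonic minor is G.
A minor seventh (10 semitones) below G lands on the letter A, giving A.

A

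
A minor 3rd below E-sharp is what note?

C##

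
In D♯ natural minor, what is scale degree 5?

A#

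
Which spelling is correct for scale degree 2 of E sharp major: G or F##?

F##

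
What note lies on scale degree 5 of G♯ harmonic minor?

D#

Degree 5 takes the letter 4 steps above G, which is D.
In harmonic minor, degree 5 sits 7 semitones above the tonic. G# + 7 semitones is pitch class 3, spelled on D as D#.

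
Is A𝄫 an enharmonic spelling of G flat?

Abb is pitch class 7; Gb is pitch class 6.
The pitch classes differ (7 vs. 6), so they are not enharmonic equivalents.

No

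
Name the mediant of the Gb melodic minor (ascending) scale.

Degree 3 takes the letter 2 steps above G, which is B.
In melodic minor (ascending), degree 3 sits 3 semitones above the tonic. Gb + 3 semitones is pitch class 9, spelled on B as Bbb.

Bbb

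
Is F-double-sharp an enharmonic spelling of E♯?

No

Two spellings are enharmonically equivalent only if they share a pitch class.
Here F## → 7, E# → 5; 5 ≠ 7, so they are not.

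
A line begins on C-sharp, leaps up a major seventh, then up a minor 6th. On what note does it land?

G#

A major seventh up from C# is B# (letter B, 11 semitones up).
A minor sixth up from B# is G# (letter G, 8 semitones up).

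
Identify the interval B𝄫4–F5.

The letter names run B→F, a span of 4 letter steps, so the interval is some kind of fifth.
Bbb to F is 8 semitones. A perfect fifth is 7, so 8 makes it augmented.

augmented fifth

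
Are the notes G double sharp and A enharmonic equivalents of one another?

Yes

G## = pitch class 9 and A = pitch class 9 — the same pitch class, so they are enharmonic equivalents.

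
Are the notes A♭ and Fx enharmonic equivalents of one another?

No

Two spellings are enharmonically equivalent only if they share a pitch class.
Here Ab → 8, F## → 7; 7 ≠ 8, so they are not.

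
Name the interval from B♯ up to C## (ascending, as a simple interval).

major second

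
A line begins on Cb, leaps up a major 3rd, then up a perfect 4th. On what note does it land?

Ab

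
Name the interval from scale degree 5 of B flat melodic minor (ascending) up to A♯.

augmented third

Scale degree 5 of Bb melodic minor (ascending) is F.
F up to A#: letters F→A make it a third; 5 semitones makes it augmented.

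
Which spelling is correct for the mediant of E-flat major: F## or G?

Each scale degree takes a distinct letter name. Degree 3 of a scale on E must use the letter G.
G and F## are enharmonically the same pitch, but only G uses the letter G, so it is the correct spelling here.

G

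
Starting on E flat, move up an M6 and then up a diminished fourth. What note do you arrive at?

A major sixth up from Eb is C (letter C, 9 semitones up).
A diminished fourth up from C is Fb (letter F, 4 semitones up).

Fb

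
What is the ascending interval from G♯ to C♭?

The letter names run G→C, a span of 3 letter steps, so the interval is some kind of fourth.
G# to Cb is 3 semitones. A perfect fourth is 5, so 3 makes it doubly diminished.

doubly diminished fourth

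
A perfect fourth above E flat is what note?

Ab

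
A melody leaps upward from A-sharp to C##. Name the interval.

Counting letters A–B–C gives a third.
A#→C## = 4 semitones, exactly the major third.

major third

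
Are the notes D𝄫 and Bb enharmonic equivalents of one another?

No

Two spellings are enharmonically equivalent only if they share a pitch class.
Here Dbb → 0, Bb → 10; 0 ≠ 10, so they are not.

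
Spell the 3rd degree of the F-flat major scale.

Ab

The Fb major scale runs Fb Gb Ab Bbb Cb Db Eb.
Degree 3 is Ab.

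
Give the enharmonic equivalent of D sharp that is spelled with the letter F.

D# is pitch class 3. The letter F alone is pitch class 5.
To reach pitch class 3 from F requires an offset of -2 semitones, i.e. double flat: Fbb.

Fbb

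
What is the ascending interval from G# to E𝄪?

Counting letters G–A–B–C–D–E gives a sixth.
G#→E## = 10 semitones, 1 wider than the major sixth (9), so augmented.

augmented sixth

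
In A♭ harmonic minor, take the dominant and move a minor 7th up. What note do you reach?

Db

The dominant of Ab harmonic minor is Eb.
A minor seventh (10 semitones) above Eb lands on the letter D, giving Db.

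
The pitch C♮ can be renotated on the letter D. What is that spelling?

Dbb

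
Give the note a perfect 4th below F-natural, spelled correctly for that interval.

C

A fourth below F lands on the letter C.
A perfect fourth spans 5 semitones, so F moves to pitch class 0. On the letter C that is C.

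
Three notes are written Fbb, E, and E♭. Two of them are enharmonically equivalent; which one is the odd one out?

In 12-tone equal temperament, enharmonic equivalents share a pitch class. Fbb is pitch class 3; E is pitch class 4; Eb is pitch class 3.
Fbb and Eb share pitch class 3, while E is pitch class 4.

E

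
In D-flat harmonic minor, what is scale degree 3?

Fb

Degree 3 takes the letter 2 steps above D, which is F.
In harmonic minor, degree 3 sits 3 semitones above the tonic. Db + 3 semitones is pitch class 4, spelled on F as Fb.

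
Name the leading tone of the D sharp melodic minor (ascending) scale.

C##

The D# melodic minor (ascending) scale runs D# E# F# G# A# B# C##.
Degree 7 is C##.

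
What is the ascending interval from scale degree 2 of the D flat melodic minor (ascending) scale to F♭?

Scale degree 2 of Db melodic minor (ascending) is Eb.
Eb up to Fb: letters E→F make it a second; 1 semitone makes it minor.

minor second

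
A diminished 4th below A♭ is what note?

A down a perfect fourth is E, so the target letter is E.
From Ab, a diminished fourth is 4 semitones down: E.

E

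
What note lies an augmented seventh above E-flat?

D#

A seventh above E lands on the letter D.
An augmented seventh spans 12 semitones, so Eb moves to pitch class 3. On the letter D that is D#.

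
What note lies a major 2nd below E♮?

D

A second below E lands on the letter D.
A major second spans 2 semitones, so E moves to pitch class 2. On the letter D that is D.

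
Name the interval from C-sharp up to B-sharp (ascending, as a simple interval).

The letter names run C→B, a span of 6 letter steps, so the interval is some kind of seventh.
C# to B# is 11 semitones. A major seventh is 11, so 11 makes it major.

major seventh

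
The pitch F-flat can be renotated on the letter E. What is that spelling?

Plain E sits at the same pitch as Fb, so on the letter E the same pitch needs a natural: E.

E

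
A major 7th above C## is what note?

C up a major seventh is B, so the target letter is B.
From C##, a major seventh is 11 semitones up: B##.

B##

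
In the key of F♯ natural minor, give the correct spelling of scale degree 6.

The F# natural minor scale runs F# G# A B C# D E.
Degree 6 is D.

D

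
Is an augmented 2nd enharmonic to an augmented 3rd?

No

An augmented second spans 3 semitones; an augmented third spans 5.
The spans differ, so they are not enharmonic equivalents.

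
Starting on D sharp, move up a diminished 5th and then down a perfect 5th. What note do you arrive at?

D

A diminished fifth up from D# is A (letter A, 6 semitones up).
A perfect fifth down from A is D (letter D, 7 semitones down).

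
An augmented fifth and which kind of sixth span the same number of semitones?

An augmented fifth spans 8 semitones.
A sixth spanning 8 semitones is minor (the major sixth is 9).

minor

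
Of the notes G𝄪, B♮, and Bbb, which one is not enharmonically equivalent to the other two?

In 12-tone equal temperament, enharmonic equivalents share a pitch class. G## is pitch class 9; B is pitch class 11; Bbb is pitch class 9.
G## and Bbb share pitch class 9, while B is pitch class 11.

B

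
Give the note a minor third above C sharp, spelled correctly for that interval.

E

C up a major third is E, so the target letter is E.
From C#, a minor third is 3 semitones up: E.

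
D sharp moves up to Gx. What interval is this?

augmented fourth

Counting letters D–E–F–G gives a fourth.
D#→G## = 6 semitones, 1 wider than the perfect fourth (5), so augmented.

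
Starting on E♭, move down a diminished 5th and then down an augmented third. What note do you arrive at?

A diminished fifth down from Eb is A (letter A, 6 semitones down).
An augmented third down from A is Fb (letter F, 5 semitones down).

Fb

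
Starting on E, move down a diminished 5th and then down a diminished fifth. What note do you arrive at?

D##

A diminished fifth down from E is A# (letter A, 6 semitones down).
A diminished fifth down from A# is D## (letter D, 6 semitones down).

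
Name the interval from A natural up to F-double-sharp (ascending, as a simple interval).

Counting letters A–B–C–D–E–F gives a sixth.
A→F## = 10 semitones, 1 wider than the major sixth (9), so augmented.

augmented sixth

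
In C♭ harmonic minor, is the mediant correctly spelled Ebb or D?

Ebb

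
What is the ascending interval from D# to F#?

minor third

Counting letters D–E–F gives a third.
D#→F# = 3 semitones, 1 narrower than the major third (4), so minor.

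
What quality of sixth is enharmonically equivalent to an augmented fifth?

An augmented fifth spans 8 semitones.
A sixth spanning 8 semitones is minor (the major sixth is 9).

minor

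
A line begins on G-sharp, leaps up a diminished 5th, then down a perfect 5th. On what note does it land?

G

A diminished fifth up from G# is D (letter D, 6 semitones up).
A perfect fifth down from D is G (letter G, 7 semitones down).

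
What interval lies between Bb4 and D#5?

augmented third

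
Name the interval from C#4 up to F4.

diminished fourth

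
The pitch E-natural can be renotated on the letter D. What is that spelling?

Plain D sits 2 semitones below E, so on the letter D the same pitch needs a double sharp: D##.

D##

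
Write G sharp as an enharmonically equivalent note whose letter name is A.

Plain A sits 1 semitone above G#, so on the letter A the same pitch needs a flat: Ab.

Ab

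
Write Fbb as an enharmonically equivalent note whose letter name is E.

Plain E sits 1 semitone above Fbb, so on the letter E the same pitch needs a flat: Eb.

Eb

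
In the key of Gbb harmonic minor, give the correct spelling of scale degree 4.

Degree 4 takes the letter 3 steps above G, which is C.
In harmonic minor, degree 4 sits 5 semitones above the tonic. Gbb + 5 semitones is pitch class 10, spelled on C as Cbb.

Cbb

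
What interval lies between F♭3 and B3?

doubly augmented fourth

Counting letters F–G–A–B gives a fourth.
Fb→B = 7 semitones, 2 wider than the perfect fourth (5), so doubly augmented.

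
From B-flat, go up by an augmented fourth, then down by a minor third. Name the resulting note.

C#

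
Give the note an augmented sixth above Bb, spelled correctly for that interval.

B up a major sixth is G#, so the target letter is G.
From Bb, an augmented sixth is 10 semitones up: G#.

G#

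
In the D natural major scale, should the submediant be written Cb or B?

Each scale degree takes a distinct letter name. Degree 6 of a scale on D must use the letter B.
B and Cb are enharmonically the same pitch, but only B uses the letter B, so it is the correct spelling here.

B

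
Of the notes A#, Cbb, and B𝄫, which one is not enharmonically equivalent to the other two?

Bbb

In 12-tone equal temperament, enharmonic equivalents share a pitch class. A# is pitch class 10; Cbb is pitch class 10; Bbb is pitch class 9.
A# and Cbb share pitch class 10, while Bbb is pitch class 9.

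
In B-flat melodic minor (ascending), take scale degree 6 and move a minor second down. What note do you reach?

F#

Scale degree 6 of Bb melodic minor (ascending) is G.
A minor second (1 semitone) below G lands on the letter F, giving F#.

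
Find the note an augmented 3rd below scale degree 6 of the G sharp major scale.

Scale degree 6 of G# major is E#.
An augmented third (5 semitones) below E# lands on the letter C, giving C.

C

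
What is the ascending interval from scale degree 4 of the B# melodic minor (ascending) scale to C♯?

Scale degree 4 of B# melodic minor (ascending) is E#.
E# up to C#: letters E→C make it a sixth; 8 semitones makes it minor.

minor sixth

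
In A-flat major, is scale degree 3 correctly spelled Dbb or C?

Each scale degree takes a distinct letter name. Degree 3 of a scale on A must use the letter C.
C and Dbb are enharmonically the same pitch, but only C uses the letter C, so it is the correct spelling here.

C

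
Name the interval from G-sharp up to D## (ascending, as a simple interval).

augmented fifth

The letter names run G→D, a span of 4 letter steps, so the interval is some kind of fifth.
G# to D## is 8 semitones. A perfect fifth is 7, so 8 makes it augmented.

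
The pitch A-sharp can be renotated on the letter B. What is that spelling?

Bb

A# is pitch class 10. The letter B alone is pitch class 11.
To reach pitch class 10 from B requires an offset of -1 semitone, i.e. flat: Bb.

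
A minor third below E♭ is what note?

C

A third below E lands on the letter C.
A minor third spans 3 semitones, so Eb moves to pitch class 0. On the letter C that is C.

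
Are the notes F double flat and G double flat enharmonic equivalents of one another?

Fbb is pitch class 3; Gbb is pitch class 5.
The pitch classes differ (3 vs. 5), so they are not enharmonic equivalents.

No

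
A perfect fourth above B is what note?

E

A fourth above B lands on the letter E.
A perfect fourth spans 5 semitones, so B moves to pitch class 4. On the letter E that is E.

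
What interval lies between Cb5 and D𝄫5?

minor second

The letter names run C→D, a span of 1 letter step, so the interval is some kind of second.
Cb to Dbb is 1 semitone. A major second is 2, so 1 makes it minor.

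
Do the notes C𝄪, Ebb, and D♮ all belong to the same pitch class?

Yes

C## is pitch class 2; Ebb is pitch class 2; D is pitch class 2.
All spellings map to pitch class 2, so they are enharmonically equivalent.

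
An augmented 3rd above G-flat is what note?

B

A third above G lands on the letter B.
An augmented third spans 5 semitones, so Gb moves to pitch class 11. On the letter B that is B.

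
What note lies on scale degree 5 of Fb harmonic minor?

Cb

Degree 5 takes the letter 4 steps above F, which is C.
In harmonic minor, degree 5 sits 7 semitones above the tonic. Fb + 7 semitones is pitch class 11, spelled on C as Cb.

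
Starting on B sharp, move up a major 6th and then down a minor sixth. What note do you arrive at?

A major sixth up from B# is G## (letter G, 9 semitones up).
A minor sixth down from G## is B## (letter B, 8 semitones down).

B##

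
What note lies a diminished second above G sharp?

A second above G lands on the letter A.
A diminished second spans 0 semitones, so G# moves to pitch class 8. On the letter A that is Ab.

Ab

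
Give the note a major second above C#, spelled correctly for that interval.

A second above C lands on the letter D.
A major second spans 2 semitones, so C# moves to pitch class 3. On the letter D that is D#.

D#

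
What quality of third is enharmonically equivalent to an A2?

minor

An augmented second spans 3 semitones.
A third spanning 3 semitones is minor (the major third is 4).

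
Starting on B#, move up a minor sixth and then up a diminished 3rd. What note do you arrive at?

A minor sixth up from B# is G# (letter G, 8 semitones up).
A diminished third up from G# is Bb (letter B, 2 semitones up).

Bb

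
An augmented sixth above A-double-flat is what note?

F

A sixth above A lands on the letter F.
An augmented sixth spans 10 semitones, so Abb moves to pitch class 5. On the letter F that is F.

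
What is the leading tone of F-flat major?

The Fb major scale runs Fb Gb Ab Bbb Cb Db Eb.
Degree 7 is Eb.

Eb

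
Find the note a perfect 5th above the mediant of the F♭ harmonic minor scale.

Ebb

The mediant of Fb harmonic minor is Abb.
A perfect fifth (7 semitones) above Abb lands on the letter E, giving Ebb.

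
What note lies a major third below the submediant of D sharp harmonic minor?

G

The submediant of D# harmonic minor is B.
A major third (4 semitones) below B lands on the letter G, giving G.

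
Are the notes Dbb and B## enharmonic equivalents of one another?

No

Two spellings are enharmonically equivalent only if they share a pitch class.
Here Dbb → 0, B## → 1; 0 ≠ 1, so they are not.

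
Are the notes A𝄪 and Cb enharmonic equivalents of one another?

Yes

A## is pitch class 11; Cb is pitch class 11.
All spellings map to pitch class 11, so they are enharmonically equivalent.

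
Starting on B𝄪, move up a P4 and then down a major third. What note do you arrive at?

A perfect fourth up from B## is E## (letter E, 5 semitones up).
A major third down from E## is C## (letter C, 4 semitones down).

C##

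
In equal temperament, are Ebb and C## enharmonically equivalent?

Yes

Ebb = pitch class 2 and C## = pitch class 2 — the same pitch class, so they are enharmonic equivalents.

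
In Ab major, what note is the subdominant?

Db

Degree 4 takes the letter 3 steps above A, which is D.
In major, degree 4 sits 5 semitones above the tonic. Ab + 5 semitones is pitch class 1, spelled on D as Db.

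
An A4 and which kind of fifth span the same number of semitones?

An augmented fourth spans 6 semitones.
A fifth spanning 6 semitones is diminished (the perfect fifth is 7).

diminished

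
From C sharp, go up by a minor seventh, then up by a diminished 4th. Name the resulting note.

Eb

A minor seventh up from C# is B (letter B, 10 semitones up).
A diminished fourth up from B is Eb (letter E, 4 semitones up).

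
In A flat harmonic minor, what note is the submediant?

Fb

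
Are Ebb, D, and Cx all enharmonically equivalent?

Yes

Ebb = pitch class 2 and D = pitch class 2 and C## = pitch class 2 — the same pitch class, so they are enharmonic equivalents.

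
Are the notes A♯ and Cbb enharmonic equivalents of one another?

Yes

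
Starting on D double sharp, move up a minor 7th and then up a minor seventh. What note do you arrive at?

B#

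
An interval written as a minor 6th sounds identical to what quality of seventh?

A minor sixth spans 8 semitones.
A seventh spanning 8 semitones is doubly diminished (the major seventh is 11).

doubly diminished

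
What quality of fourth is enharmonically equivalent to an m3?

doubly diminished

A minor third spans 3 semitones.
A fourth spanning 3 semitones is doubly diminished (the perfect fourth is 5).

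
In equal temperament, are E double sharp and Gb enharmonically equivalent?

E## = pitch class 6 and Gb = pitch class 6 — the same pitch class, so they are enharmonic equivalents.

Yes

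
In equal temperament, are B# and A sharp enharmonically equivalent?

No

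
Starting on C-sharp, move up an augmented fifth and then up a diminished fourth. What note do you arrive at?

C#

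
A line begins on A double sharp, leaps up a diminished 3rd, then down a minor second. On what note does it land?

B#

A diminished third up from A## is C# (letter C, 2 semitones up).
A minor second down from C# is B# (letter B, 1 semitone down).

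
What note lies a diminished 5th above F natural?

Cb

A fifth above F lands on the letter C.
A diminished fifth spans 6 semitones, so F moves to pitch class 11. On the letter C that is Cb.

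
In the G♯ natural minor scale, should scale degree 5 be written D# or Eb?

Each scale degree takes a distinct letter name. Degree 5 of a scale on G must use the letter D.
D# and Eb are enharmonically the same pitch, but only D# uses the letter D, so it is the correct spelling here.

D#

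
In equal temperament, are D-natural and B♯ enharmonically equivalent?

No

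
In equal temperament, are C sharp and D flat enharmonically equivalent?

C# is pitch class 1; Db is pitch class 1.
All spellings map to pitch class 1, so they are enharmonically equivalent.

Yes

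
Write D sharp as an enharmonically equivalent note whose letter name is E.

D# is pitch class 3. The letter E alone is pitch class 4.
To reach pitch class 3 from E requires an offset of -1 semitone, i.e. flat: Eb.

Eb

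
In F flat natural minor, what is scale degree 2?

The Fb natural minor scale runs Fb Gb Abb Bbb Cb Dbb Ebb.
Degree 2 is Gb.

Gb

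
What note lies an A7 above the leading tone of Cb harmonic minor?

A#

The leading tone of Cb harmonic minor is Bb.
An augmented seventh (12 semitones) above Bb lands on the letter A, giving A#.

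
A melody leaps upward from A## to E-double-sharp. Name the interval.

perfect fifth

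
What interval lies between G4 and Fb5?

diminished seventh

Counting letters G–A–B–C–D–E–F gives a seventh.
G→Fb = 9 semitones, 2 narrower than the major seventh (11), so diminished.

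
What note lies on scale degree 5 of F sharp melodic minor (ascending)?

Degree 5 takes the letter 4 steps above F, which is C.
In melodic minor (ascending), degree 5 sits 7 semitones above the tonic. F# + 7 semitones is pitch class 1, spelled on C as C#.

C#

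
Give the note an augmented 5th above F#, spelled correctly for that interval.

F up a perfect fifth is C, so the target letter is C.
From F#, an augmented fifth is 8 semitones up: C##.

C##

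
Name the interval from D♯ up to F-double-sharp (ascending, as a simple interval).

The letter names run D→F, a span of 2 letter steps, so the interval is some kind of third.
D# to F## is 4 semitones. A major third is 4, so 4 makes it major.

major third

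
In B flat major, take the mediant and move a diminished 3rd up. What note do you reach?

The mediant of Bb major is D.
A diminished third (2 semitones) above D lands on the letter F, giving Fb.

Fb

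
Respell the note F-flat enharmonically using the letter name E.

E

Fb is pitch class 4. The letter E alone is pitch class 4.
Pitch class 4 on E needs no accidental: E.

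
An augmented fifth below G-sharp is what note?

C

A fifth below G lands on the letter C.
An augmented fifth spans 8 semitones, so G# moves to pitch class 0. On the letter C that is C.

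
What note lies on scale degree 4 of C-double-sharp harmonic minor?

The C## harmonic minor scale runs C## D## E# F## G## A# B##.
Degree 4 is F##.

F##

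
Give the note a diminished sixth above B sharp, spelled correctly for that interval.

G

B up a major sixth is G#, so the target letter is G.
From B#, a diminished sixth is 7 semitones up: G.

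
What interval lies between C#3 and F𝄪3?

The letter names run C→F, a span of 3 letter steps, so the interval is some kind of fourth.
C# to F## is 6 semitones. A perfect fourth is 5, so 6 makes it augmented.

augmented fourth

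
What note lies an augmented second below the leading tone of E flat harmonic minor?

The leading tone of Eb harmonic minor is D.
An augmented second (3 semitones) below D lands on the letter C, giving Cb.

Cb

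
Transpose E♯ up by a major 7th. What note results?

D##

E up a major seventh is D#, so the target letter is D.
From E#, a major seventh is 11 semitones up: D##.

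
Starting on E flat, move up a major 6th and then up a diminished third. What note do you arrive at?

Ebb

A major sixth up from Eb is C (letter C, 9 semitones up).
A diminished third up from C is Ebb (letter E, 2 semitones up).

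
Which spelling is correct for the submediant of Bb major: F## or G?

G

Each scale degree takes a distinct letter name. Degree 6 of a scale on B must use the letter G.
G and F## are enharmonically the same pitch, but only G uses the letter G, so it is the correct spelling here.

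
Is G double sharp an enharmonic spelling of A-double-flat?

G## is pitch class 9; Abb is pitch class 7.
The pitch classes differ (9 vs. 7), so they are not enharmonic equivalents.

No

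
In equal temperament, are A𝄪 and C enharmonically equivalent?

No

A## is pitch class 11; C is pitch class 0.
The pitch classes differ (11 vs. 0), so they are not enharmonic equivalents.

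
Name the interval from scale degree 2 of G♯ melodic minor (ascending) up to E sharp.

perfect fifth

Scale degree 2 of G# melodic minor (ascending) is A#.
A# up to E#: letters A→E make it a fifth; 7 semitones makes it perfect.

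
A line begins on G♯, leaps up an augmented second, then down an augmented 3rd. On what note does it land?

F#

An augmented second up from G# is A## (letter A, 3 semitones up).
An augmented third down from A## is F# (letter F, 5 semitones down).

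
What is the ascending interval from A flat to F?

major sixth

The letter names run A→F, a span of 5 letter steps, so the interval is some kind of sixth.
Ab to F is 9 semitones. A major sixth is 9, so 9 makes it major.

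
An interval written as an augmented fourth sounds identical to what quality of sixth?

An augmented fourth spans 6 semitones.
A sixth spanning 6 semitones is doubly diminished (the major sixth is 9).

doubly diminished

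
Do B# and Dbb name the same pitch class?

Yes

B# is pitch class 0; Dbb is pitch class 0.
All spellings map to pitch class 0, so they are enharmonically equivalent.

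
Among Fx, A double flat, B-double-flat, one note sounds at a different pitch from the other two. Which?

In 12-tone equal temperament, enharmonic equivalents share a pitch class. F## is pitch class 7; Abb is pitch class 7; Bbb is pitch class 9.
F## and Abb share pitch class 7, while Bbb is pitch class 9.

Bbb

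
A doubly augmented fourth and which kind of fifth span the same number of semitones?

perfect

A doubly augmented fourth spans 7 semitones.
A fifth spanning 7 semitones is perfect (the perfect fifth is 7).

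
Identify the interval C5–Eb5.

Counting letters C–D–E gives a third.
C→Eb = 3 semitones, 1 narrower than the major third (4), so minor.

minor third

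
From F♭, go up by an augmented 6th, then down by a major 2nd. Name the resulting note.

An augmented sixth up from Fb is D (letter D, 10 semitones up).
A major second down from D is C (letter C, 2 semitones down).

C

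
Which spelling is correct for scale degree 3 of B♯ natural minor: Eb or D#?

Each scale degree takes a distinct letter name. Degree 3 of a scale on B must use the letter D.
D# and Eb are enharmonically the same pitch, but only D# uses the letter D, so it is the correct spelling here.

D#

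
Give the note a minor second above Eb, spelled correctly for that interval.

A second above E lands on the letter F.
A minor second spans 1 semitone, so Eb moves to pitch class 4. On the letter F that is Fb.

Fb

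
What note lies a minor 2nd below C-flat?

C down a major second is Bb, so the target letter is B.
From Cb, a minor second is 1 semitone down: Bb.

Bb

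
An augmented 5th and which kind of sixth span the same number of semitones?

minor

An augmented fifth spans 8 semitones.
A sixth spanning 8 semitones is minor (the major sixth is 9).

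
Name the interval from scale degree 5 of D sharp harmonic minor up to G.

Scale degree 5 of D# harmonic minor is A#.
A# up to G: letters A→G make it a seventh; 9 semitones makes it diminished.

diminished seventh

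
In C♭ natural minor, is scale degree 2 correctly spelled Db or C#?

Each scale degree takes a distinct letter name. Degree 2 of a scale on C must use the letter D.
Db and C# are enharmonically the same pitch, but only Db uses the letter D, so it is the correct spelling here.

Db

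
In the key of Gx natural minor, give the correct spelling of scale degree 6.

E#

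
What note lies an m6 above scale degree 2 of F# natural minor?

E

Scale degree 2 of F# natural minor is G#.
A minor sixth (8 semitones) above G# lands on the letter E, giving E.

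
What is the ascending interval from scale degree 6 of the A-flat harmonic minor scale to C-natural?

augmented fifth

Scale degree 6 of Ab harmonic minor is Fb.
Fb up to C: letters F→C make it a fifth; 8 semitones makes it augmented.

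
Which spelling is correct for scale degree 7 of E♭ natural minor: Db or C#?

Each scale degree takes a distinct letter name. Degree 7 of a scale on E must use the letter D.
Db and C# are enharmonically the same pitch, but only Db uses the letter D, so it is the correct spelling here.

Db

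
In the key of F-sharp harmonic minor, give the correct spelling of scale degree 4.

The F# harmonic minor scale runs F# G# A B C# D E#.
Degree 4 is B.

B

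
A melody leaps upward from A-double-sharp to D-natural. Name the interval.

Counting letters A–B–C–D gives a fourth.
A##→D = 3 semitones, 2 narrower than the perfect fourth (5), so doubly diminished.

doubly diminished fourth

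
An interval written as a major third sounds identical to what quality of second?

A major third spans 4 semitones.
A second spanning 4 semitones is doubly augmented (the major second is 2).

doubly augmented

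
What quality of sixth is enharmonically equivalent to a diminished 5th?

A diminished fifth spans 6 semitones.
A sixth spanning 6 semitones is doubly diminished (the major sixth is 9).

doubly diminished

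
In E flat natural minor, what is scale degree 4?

The Eb natural minor scale runs Eb F Gb Ab Bb Cb Db.
Degree 4 is Ab.

Ab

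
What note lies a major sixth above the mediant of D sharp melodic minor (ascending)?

D#

The mediant of D# melodic minor (ascending) is F#.
A major sixth (9 semitones) above F# lands on the letter D, giving D#.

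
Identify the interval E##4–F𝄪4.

The letter names run E→F, a span of 1 letter step, so the interval is some kind of second.
E## to F## is 1 semitone. A major second is 2, so 1 makes it minor.

minor second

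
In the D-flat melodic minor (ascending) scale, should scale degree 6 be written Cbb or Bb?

Bb

Each scale degree takes a distinct letter name. Degree 6 of a scale on D must use the letter B.
Bb and Cbb are enharmonically the same pitch, but only Bb uses the letter B, so it is the correct spelling here.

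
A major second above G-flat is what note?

Ab

G up a major second is A, so the target letter is A.
From Gb, a major second is 2 semitones up: Ab.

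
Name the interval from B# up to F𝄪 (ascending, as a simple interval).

Counting letters B–C–D–E–F gives a fifth.
B#→F## = 7 semitones, exactly the perfect fifth.

perfect fifth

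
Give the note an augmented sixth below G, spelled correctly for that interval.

A sixth below G lands on the letter B.
An augmented sixth spans 10 semitones, so G moves to pitch class 9. On the letter B that is Bbb.

Bbb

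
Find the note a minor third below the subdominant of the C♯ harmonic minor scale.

The subdominant of C# harmonic minor is F#.
A minor third (3 semitones) below F# lands on the letter D, giving D#.

D#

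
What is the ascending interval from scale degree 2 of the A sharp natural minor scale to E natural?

Scale degree 2 of A# natural minor is B#.
B# up to E: letters B→E make it a fourth; 4 semitones makes it diminished.

diminished fourth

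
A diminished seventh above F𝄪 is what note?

A seventh above F lands on the letter E.
A diminished seventh spans 9 semitones, so F## moves to pitch class 4. On the letter E that is E.

E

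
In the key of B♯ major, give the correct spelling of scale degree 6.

G##

Degree 6 takes the letter 5 steps above B, which is G.
In major, degree 6 sits 9 semitones above the tonic. B# + 9 semitones is pitch class 9, spelled on G as G##.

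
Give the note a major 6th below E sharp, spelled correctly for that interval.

G#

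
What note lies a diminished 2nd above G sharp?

G up a major second is A, so the target letter is A.
From G#, a diminished second is 0 semitones up: Ab.

Ab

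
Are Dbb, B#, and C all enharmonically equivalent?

Yes

Dbb is pitch class 0; B# is pitch class 0; C is pitch class 0.
All spellings map to pitch class 0, so they are enharmonically equivalent.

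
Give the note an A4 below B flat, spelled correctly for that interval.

B down a perfect fourth is F#, so the target letter is F.
From Bb, an augmented fourth is 6 semitones down: Fb.

Fb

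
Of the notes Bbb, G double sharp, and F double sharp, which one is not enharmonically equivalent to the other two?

F##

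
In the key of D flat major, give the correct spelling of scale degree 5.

Degree 5 takes the letter 4 steps above D, which is A.
In major, degree 5 sits 7 semitones above the tonic. Db + 7 semitones is pitch class 8, spelled on A as Ab.

Ab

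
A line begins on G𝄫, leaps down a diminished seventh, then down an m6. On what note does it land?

C

A diminished seventh down from Gbb is Ab (letter A, 9 semitones down).
A minor sixth down from Ab is C (letter C, 8 semitones down).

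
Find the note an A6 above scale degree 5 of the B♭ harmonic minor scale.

Scale degree 5 of Bb harmonic minor is F.
An augmented sixth (10 semitones) above F lands on the letter D, giving D#.

D#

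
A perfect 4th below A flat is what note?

A fourth below A lands on the letter E.
A perfect fourth spans 5 semitones, so Ab moves to pitch class 3. On the letter E that is Eb.

Eb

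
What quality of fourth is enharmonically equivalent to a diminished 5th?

A diminished fifth spans 6 semitones.
A fourth spanning 6 semitones is augmented (the perfect fourth is 5).

augmented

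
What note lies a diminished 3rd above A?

A up a major third is C#, so the target letter is C.
From A, a diminished third is 2 semitones up: Cb.

Cb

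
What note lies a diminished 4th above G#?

G up a perfect fourth is C, so the target letter is C.
From G#, a diminished fourth is 4 semitones up: C.

C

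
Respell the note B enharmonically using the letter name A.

Plain A sits 2 semitones below B, so on the letter A the same pitch needs a double sharp: A##.

A##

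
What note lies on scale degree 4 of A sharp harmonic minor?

The A# harmonic minor scale runs A# B# C# D# E# F# G##.
Degree 4 is D#.

D#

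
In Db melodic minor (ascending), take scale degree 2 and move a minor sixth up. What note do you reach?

Scale degree 2 of Db melodic minor (ascending) is Eb.
A minor sixth (8 semitones) above Eb lands on the letter C, giving Cb.

Cb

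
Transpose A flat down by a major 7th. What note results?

Bbb

A down a major seventh is Bb, so the target letter is B.
From Ab, a major seventh is 11 semitones down: Bbb.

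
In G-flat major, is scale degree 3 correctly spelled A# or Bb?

Bb

Each scale degree takes a distinct letter name. Degree 3 of a scale on G must use the letter B.
Bb and A# are enharmonically the same pitch, but only Bb uses the letter B, so it is the correct spelling here.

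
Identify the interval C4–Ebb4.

The letter names run C→E, a span of 2 letter steps, so the interval is some kind of third.
C to Ebb is 2 semitones. A major third is 4, so 2 makes it diminished.

diminished third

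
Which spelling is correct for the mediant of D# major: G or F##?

Each scale degree takes a distinct letter name. Degree 3 of a scale on D must use the letter F.
F## and G are enharmonically the same pitch, but only F## uses the letter F, so it is the correct spelling here.

F##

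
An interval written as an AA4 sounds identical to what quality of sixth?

diminished

A doubly augmented fourth spans 7 semitones.
A sixth spanning 7 semitones is diminished (the major sixth is 9).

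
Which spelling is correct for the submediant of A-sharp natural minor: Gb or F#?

F#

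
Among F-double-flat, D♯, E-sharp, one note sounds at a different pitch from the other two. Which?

E#

In 12-tone equal temperament, enharmonic equivalents share a pitch class. Fbb is pitch class 3; D# is pitch class 3; E# is pitch class 5.
Fbb and D# share pitch class 3, while E# is pitch class 5.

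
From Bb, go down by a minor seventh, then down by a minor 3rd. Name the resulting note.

A

A minor seventh down from Bb is C (letter C, 10 semitones down).
A minor third down from C is A (letter A, 3 semitones down).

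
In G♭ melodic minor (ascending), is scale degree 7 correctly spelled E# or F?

F

Each scale degree takes a distinct letter name. Degree 7 of a scale on G must use the letter F.
F and E# are enharmonically the same pitch, but only F uses the letter F, so it is the correct spelling here.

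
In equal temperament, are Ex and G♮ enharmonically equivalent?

Two spellings are enharmonically equivalent only if they share a pitch class.
Here E## → 6, G → 7; 6 ≠ 7, so they are not.

No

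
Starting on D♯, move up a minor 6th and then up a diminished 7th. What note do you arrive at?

Ab

A minor sixth up from D# is B (letter B, 8 semitones up).
A diminished seventh up from B is Ab (letter A, 9 semitones up).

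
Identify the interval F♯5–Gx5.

Counting letters F–G gives a second.
F#→G## = 3 semitones, 1 wider than the major second (2), so augmented.

augmented second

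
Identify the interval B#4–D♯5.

The letter names run B→D, a span of 2 letter steps, so the interval is some kind of third.
B# to D# is 3 semitones. A major third is 4, so 3 makes it minor.

minor third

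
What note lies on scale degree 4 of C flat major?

Fb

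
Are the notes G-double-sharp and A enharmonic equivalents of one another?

Yes

G## = pitch class 9 and A = pitch class 9 — the same pitch class, so they are enharmonic equivalents.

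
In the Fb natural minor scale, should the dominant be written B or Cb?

Each scale degree takes a distinct letter name. Degree 5 of a scale on F must use the letter C.
Cb and B are enharmonically the same pitch, but only Cb uses the letter C, so it is the correct spelling here.

Cb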